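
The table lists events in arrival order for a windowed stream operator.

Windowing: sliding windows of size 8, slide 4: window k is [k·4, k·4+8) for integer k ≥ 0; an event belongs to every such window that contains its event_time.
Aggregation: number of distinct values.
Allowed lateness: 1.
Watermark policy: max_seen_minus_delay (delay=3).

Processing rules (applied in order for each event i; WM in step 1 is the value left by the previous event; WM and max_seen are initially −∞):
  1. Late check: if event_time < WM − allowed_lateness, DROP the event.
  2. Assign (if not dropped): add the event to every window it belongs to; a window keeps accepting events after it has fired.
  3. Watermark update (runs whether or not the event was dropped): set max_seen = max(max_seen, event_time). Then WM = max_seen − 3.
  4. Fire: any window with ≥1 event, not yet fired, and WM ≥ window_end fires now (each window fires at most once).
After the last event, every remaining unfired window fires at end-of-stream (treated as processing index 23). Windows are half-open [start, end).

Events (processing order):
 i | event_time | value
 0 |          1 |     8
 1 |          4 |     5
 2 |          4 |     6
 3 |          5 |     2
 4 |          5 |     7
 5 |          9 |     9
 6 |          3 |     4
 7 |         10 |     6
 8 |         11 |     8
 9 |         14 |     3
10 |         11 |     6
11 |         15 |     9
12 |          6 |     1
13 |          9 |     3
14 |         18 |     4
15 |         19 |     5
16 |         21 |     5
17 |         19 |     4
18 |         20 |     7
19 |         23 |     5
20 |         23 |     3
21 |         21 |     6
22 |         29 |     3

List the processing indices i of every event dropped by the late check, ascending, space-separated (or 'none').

i=0 t=1 v=8: → [0,8); WM=-2
i=1 t=4 v=5: → [4,12),[0,8); WM=1
i=2 t=4 v=6: → [4,12),[0,8); WM=1
i=3 t=5 v=2: → [4,12),[0,8); WM=2
i=4 t=5 v=7: → [4,12),[0,8); WM=2
i=5 t=9 v=9: → [8,16),[4,12); WM=6
i=6 t=3 v=4: DROP (t<6-1); WM=6
i=7 t=10 v=6: → [8,16),[4,12); WM=7
i=8 t=11 v=8: → [8,16),[4,12); WM=8; [0,8) fires=5
i=9 t=14 v=3: → [12,20),[8,16); WM=11
i=10 t=11 v=6: → [8,16),[4,12); WM=11
i=11 t=15 v=9: → [12,20),[8,16); WM=12; [4,12) fires=6
i=12 t=6 v=1: DROP (t<12-1); WM=12
i=13 t=9 v=3: DROP (t<12-1); WM=12
i=14 t=18 v=4: → [16,24),[12,20); WM=15
i=15 t=19 v=5: → [16,24),[12,20); WM=16; [8,16) fires=4
i=16 t=21 v=5: → [20,28),[16,24); WM=18
i=17 t=19 v=4: → [16,24),[12,20); WM=18
i=18 t=20 v=7: → [20,28),[16,24); WM=18
i=19 t=23 v=5: → [20,28),[16,24); WM=20; [12,20) fires=4
i=20 t=23 v=3: → [20,28),[16,24); WM=20
i=21 t=21 v=6: → [20,28),[16,24); WM=20
i=22 t=29 v=3: → [28,36),[24,32); WM=26; [16,24) fires=5

6 12 13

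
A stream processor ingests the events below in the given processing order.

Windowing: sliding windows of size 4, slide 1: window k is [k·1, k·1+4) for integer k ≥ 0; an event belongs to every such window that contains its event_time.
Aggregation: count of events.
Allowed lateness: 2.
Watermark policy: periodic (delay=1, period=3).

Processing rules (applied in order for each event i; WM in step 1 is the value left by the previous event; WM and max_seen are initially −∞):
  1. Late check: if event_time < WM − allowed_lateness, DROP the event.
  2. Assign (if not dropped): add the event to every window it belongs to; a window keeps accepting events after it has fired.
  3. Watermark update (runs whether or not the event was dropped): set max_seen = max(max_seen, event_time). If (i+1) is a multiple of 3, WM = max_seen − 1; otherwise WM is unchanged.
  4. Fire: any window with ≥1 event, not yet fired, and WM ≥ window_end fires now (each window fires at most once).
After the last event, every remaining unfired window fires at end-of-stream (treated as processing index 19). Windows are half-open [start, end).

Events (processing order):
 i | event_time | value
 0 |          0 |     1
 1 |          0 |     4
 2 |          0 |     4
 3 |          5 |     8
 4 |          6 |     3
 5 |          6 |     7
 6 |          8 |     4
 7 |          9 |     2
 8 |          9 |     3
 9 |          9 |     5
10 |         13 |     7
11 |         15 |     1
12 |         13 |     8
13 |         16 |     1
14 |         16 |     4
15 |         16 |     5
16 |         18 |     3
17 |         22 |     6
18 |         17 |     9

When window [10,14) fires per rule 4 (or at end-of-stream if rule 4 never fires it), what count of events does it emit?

i=0 t=0 v=1: → [0,4); WM=−∞
i=1 t=0 v=4: → [0,4); WM=−∞
i=2 t=0 v=4: → [0,4); WM=-1
i=3 t=5 v=8: → [5,9),[4,8),[3,7),[2,6); WM=-1
i=4 t=6 v=3: → [6,10),[5,9),[4,8),[3,7); WM=-1
i=5 t=6 v=7: → [6,10),[5,9),[4,8),[3,7); WM=5; [0,4) fires=3
i=6 t=8 v=4: → [8,12),[7,11),[6,10),[5,9); WM=5
i=7 t=9 v=2: → [9,13),[8,12),[7,11),[6,10); WM=5
i=8 t=9 v=3: → [9,13),[8,12),[7,11),[6,10); WM=8; [2,6) fires=1 [3,7) fires=3 [4,8) fires=3
i=9 t=9 v=5: → [9,13),[8,12),[7,11),[6,10); WM=8
i=10 t=13 v=7: → [13,17),[12,16),[11,15),[10,14); WM=8
i=11 t=15 v=1: → [15,19),[14,18),[13,17),[12,16); WM=14; [5,9) fires=4 [6,10) fires=6 [7,11) fires=4 [8,12) fires=4 [9,13) fires=3 [10,14) fires=1
i=12 t=13 v=8: → [13,17),[12,16),[11,15),[10,14); WM=14
i=13 t=16 v=1: → [16,20),[15,19),[14,18),[13,17); WM=14
i=14 t=16 v=4: → [16,20),[15,19),[14,18),[13,17); WM=15; [11,15) fires=2
i=15 t=16 v=5: → [16,20),[15,19),[14,18),[13,17); WM=15
i=16 t=18 v=3: → [18,22),[17,21),[16,20),[15,19); WM=15
i=17 t=22 v=6: → [22,26),[21,25),[20,24),[19,23); WM=21; [12,16) fires=3 [13,17) fires=6 [14,18) fires=4 [15,19) fires=5 [16,20) fires=4 [17,21) fires=1
i=18 t=17 v=9: DROP (t<21-2); WM=21

1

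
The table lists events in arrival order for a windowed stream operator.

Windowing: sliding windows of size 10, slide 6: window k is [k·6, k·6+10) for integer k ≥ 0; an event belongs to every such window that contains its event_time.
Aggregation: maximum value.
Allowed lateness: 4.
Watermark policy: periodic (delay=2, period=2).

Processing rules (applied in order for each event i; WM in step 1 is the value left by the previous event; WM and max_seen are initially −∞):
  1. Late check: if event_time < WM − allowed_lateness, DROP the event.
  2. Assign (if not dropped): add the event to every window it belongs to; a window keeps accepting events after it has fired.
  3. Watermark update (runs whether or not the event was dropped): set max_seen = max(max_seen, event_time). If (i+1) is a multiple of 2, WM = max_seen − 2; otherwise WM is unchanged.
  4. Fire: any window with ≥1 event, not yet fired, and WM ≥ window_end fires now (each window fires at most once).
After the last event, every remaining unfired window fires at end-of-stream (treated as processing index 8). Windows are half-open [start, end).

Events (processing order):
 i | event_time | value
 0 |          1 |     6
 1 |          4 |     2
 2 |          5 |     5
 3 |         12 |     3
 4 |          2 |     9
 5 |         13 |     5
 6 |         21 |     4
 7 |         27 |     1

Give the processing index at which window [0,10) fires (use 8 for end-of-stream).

i=0 t=1 v=6: → [0,10); WM=−∞
i=1 t=4 v=2: → [0,10); WM=2
i=2 t=5 v=5: → [0,10); WM=2
i=3 t=12 v=3: → [12,22),[6,16); WM=10; [0,10) fires=6
i=4 t=2 v=9: DROP (t<10-4); WM=10
i=5 t=13 v=5: → [12,22),[6,16); WM=11
i=6 t=21 v=4: → [18,28),[12,22); WM=11
i=7 t=27 v=1: → [24,34),[18,28); WM=25; [6,16) fires=5 [12,22) fires=5

3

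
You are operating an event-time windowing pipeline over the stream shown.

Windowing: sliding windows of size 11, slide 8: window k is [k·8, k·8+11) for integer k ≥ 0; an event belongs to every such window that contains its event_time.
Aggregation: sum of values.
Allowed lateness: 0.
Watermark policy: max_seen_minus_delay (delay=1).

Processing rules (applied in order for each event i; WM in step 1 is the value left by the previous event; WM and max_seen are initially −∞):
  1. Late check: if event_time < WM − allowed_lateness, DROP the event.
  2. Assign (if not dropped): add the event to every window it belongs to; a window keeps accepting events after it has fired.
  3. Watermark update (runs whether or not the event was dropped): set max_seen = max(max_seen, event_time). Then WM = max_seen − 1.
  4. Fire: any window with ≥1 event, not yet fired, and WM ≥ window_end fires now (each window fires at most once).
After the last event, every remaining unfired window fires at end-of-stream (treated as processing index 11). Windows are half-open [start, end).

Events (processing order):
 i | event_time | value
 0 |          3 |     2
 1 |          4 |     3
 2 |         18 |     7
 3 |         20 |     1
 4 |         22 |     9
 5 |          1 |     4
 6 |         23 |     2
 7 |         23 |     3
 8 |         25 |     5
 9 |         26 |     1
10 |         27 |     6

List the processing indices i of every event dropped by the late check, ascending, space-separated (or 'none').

5

i=0 t=3 v=2: → [0,11); WM=2
i=1 t=4 v=3: → [0,11); WM=3
i=2 t=18 v=7: → [16,27),[8,19); WM=17; [0,11) fires=5
i=3 t=20 v=1: → [16,27); WM=19; [8,19) fires=7
i=4 t=22 v=9: → [16,27); WM=21
i=5 t=1 v=4: DROP (t<21-0); WM=21
i=6 t=23 v=2: → [16,27); WM=22
i=7 t=23 v=3: → [16,27); WM=22
i=8 t=25 v=5: → [24,35),[16,27); WM=24
i=9 t=26 v=1: → [24,35),[16,27); WM=25
i=10 t=27 v=6: → [24,35); WM=26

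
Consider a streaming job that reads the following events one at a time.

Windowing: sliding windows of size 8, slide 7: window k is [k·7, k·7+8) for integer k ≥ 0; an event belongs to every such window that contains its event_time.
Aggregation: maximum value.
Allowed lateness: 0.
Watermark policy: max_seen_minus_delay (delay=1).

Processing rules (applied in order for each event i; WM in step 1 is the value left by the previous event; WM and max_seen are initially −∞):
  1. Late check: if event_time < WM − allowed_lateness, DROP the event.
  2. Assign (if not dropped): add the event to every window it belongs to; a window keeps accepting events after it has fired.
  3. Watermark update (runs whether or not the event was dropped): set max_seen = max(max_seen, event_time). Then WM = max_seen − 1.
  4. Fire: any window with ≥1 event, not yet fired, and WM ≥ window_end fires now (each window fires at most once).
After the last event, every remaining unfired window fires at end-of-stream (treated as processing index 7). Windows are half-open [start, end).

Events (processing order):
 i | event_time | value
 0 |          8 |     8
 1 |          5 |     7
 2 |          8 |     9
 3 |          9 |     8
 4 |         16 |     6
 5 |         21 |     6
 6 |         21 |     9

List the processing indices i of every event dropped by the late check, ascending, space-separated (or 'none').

i=0 t=8 v=8: → [7,15); WM=7
i=1 t=5 v=7: DROP (t<7-0); WM=7
i=2 t=8 v=9: → [7,15); WM=7
i=3 t=9 v=8: → [7,15); WM=8
i=4 t=16 v=6: → [14,22); WM=15; [7,15) fires=9
i=5 t=21 v=6: → [21,29),[14,22); WM=20
i=6 t=21 v=9: → [21,29),[14,22); WM=20

1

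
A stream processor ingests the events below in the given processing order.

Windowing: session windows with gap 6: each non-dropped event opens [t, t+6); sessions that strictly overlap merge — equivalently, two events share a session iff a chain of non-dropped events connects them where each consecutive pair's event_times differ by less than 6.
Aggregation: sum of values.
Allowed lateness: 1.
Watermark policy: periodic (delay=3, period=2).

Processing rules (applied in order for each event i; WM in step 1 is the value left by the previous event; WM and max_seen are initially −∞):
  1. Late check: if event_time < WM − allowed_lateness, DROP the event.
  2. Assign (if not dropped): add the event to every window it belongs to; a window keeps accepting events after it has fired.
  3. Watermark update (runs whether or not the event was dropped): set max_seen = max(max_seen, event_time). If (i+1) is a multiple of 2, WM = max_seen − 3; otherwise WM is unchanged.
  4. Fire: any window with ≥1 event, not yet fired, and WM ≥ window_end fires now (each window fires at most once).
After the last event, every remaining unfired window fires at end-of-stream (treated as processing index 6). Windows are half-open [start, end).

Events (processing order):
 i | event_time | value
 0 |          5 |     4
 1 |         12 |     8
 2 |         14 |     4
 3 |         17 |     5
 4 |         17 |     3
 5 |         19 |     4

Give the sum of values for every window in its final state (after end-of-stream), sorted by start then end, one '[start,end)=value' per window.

[5,11)=4 [12,25)=24

i=0 t=5 v=4: → [5,11); WM=−∞
i=1 t=12 v=8: → [12,18); WM=9
i=2 t=14 v=4: → [12,20); WM=9
i=3 t=17 v=5: → [12,23); WM=14
i=4 t=17 v=3: → [12,23); WM=14
i=5 t=19 v=4: → [12,25); WM=16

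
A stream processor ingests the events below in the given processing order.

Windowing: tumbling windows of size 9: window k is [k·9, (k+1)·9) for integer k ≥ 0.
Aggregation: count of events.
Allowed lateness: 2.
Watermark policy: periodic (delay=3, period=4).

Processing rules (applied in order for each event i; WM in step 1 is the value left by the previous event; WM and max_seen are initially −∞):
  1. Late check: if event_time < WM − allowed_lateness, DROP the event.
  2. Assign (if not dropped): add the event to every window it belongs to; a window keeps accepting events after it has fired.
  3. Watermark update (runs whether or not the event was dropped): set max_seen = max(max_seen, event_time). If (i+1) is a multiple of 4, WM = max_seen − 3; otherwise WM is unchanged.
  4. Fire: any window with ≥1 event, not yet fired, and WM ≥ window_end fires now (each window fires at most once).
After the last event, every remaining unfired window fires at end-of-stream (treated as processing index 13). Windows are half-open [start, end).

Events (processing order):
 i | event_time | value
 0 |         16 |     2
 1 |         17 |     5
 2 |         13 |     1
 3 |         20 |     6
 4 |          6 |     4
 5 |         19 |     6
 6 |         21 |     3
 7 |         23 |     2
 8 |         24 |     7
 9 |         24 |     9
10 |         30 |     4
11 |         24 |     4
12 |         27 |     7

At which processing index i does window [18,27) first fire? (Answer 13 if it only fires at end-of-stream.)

i=0 t=16 v=2: → [9,18); WM=−∞
i=1 t=17 v=5: → [9,18); WM=−∞
i=2 t=13 v=1: → [9,18); WM=−∞
i=3 t=20 v=6: → [18,27); WM=17
i=4 t=6 v=4: DROP (t<17-2); WM=17
i=5 t=19 v=6: → [18,27); WM=17
i=6 t=21 v=3: → [18,27); WM=17
i=7 t=23 v=2: → [18,27); WM=20; [9,18) fires=3
i=8 t=24 v=7: → [18,27); WM=20
i=9 t=24 v=9: → [18,27); WM=20
i=10 t=30 v=4: → [27,36); WM=20
i=11 t=24 v=4: → [18,27); WM=27; [18,27) fires=7
i=12 t=27 v=7: → [27,36); WM=27

11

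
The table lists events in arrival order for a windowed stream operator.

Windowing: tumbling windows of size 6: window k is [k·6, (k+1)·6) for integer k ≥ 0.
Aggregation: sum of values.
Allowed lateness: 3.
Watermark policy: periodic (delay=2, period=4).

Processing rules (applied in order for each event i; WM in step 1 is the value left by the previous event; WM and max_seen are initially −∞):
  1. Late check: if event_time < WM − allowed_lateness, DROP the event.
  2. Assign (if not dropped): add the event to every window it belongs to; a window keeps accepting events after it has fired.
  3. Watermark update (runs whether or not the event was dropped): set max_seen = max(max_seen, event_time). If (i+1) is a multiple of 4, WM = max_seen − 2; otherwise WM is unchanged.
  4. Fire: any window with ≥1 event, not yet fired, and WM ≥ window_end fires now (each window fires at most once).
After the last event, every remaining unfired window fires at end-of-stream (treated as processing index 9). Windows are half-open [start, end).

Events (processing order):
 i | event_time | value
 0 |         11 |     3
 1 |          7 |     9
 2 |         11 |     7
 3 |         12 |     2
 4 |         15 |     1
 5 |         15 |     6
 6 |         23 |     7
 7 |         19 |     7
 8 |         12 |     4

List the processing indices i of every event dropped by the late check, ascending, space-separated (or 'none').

i=0 t=11 v=3: → [6,12); WM=−∞
i=1 t=7 v=9: → [6,12); WM=−∞
i=2 t=11 v=7: → [6,12); WM=−∞
i=3 t=12 v=2: → [12,18); WM=10
i=4 t=15 v=1: → [12,18); WM=10
i=5 t=15 v=6: → [12,18); WM=10
i=6 t=23 v=7: → [18,24); WM=10
i=7 t=19 v=7: → [18,24); WM=21; [6,12) fires=19 [12,18) fires=9
i=8 t=12 v=4: DROP (t<21-3); WM=21

8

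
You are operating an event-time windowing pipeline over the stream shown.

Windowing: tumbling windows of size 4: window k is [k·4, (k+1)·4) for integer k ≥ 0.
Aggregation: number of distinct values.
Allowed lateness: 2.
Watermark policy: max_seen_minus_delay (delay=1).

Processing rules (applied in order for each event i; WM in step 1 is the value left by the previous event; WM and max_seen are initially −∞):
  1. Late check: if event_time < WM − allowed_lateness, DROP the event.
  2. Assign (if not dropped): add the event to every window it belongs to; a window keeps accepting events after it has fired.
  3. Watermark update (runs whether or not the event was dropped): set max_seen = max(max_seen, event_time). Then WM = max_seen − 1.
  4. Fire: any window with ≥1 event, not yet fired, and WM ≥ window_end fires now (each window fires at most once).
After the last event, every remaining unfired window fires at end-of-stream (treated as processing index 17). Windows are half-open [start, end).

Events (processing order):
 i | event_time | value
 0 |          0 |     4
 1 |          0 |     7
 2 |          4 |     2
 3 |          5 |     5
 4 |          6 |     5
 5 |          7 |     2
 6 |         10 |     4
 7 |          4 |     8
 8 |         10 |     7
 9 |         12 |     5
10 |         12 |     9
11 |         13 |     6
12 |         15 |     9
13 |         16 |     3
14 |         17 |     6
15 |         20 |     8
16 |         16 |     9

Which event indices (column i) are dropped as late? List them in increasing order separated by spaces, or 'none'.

i=0 t=0 v=4: → [0,4); WM=-1
i=1 t=0 v=7: → [0,4); WM=-1
i=2 t=4 v=2: → [4,8); WM=3
i=3 t=5 v=5: → [4,8); WM=4; [0,4) fires=2
i=4 t=6 v=5: → [4,8); WM=5
i=5 t=7 v=2: → [4,8); WM=6
i=6 t=10 v=4: → [8,12); WM=9; [4,8) fires=2
i=7 t=4 v=8: DROP (t<9-2); WM=9
i=8 t=10 v=7: → [8,12); WM=9
i=9 t=12 v=5: → [12,16); WM=11
i=10 t=12 v=9: → [12,16); WM=11
i=11 t=13 v=6: → [12,16); WM=12; [8,12) fires=2
i=12 t=15 v=9: → [12,16); WM=14
i=13 t=16 v=3: → [16,20); WM=15
i=14 t=17 v=6: → [16,20); WM=16; [12,16) fires=3
i=15 t=20 v=8: → [20,24); WM=19
i=16 t=16 v=9: DROP (t<19-2); WM=19

7 16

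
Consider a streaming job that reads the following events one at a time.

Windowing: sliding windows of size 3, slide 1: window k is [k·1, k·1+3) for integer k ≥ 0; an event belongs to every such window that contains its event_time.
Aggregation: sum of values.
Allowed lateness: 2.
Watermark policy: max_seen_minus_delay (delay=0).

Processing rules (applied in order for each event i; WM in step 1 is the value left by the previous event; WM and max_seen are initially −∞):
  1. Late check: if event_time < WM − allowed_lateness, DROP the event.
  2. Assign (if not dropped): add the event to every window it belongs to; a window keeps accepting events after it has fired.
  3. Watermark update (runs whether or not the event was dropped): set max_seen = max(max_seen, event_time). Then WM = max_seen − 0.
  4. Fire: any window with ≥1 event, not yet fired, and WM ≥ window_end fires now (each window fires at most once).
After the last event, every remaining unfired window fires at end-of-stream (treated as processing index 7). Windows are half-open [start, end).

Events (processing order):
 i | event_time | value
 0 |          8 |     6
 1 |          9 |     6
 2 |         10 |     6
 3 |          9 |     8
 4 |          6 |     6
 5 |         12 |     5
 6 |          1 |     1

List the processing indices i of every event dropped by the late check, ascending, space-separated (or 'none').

4 6

i=0 t=8 v=6: → [8,11),[7,10),[6,9); WM=8
i=1 t=9 v=6: → [9,12),[8,11),[7,10); WM=9; [6,9) fires=6
i=2 t=10 v=6: → [10,13),[9,12),[8,11); WM=10; [7,10) fires=12
i=3 t=9 v=8: → [9,12),[8,11),[7,10); WM=10
i=4 t=6 v=6: DROP (t<10-2); WM=10
i=5 t=12 v=5: → [12,15),[11,14),[10,13); WM=12; [8,11) fires=26 [9,12) fires=20
i=6 t=1 v=1: DROP (t<12-2); WM=12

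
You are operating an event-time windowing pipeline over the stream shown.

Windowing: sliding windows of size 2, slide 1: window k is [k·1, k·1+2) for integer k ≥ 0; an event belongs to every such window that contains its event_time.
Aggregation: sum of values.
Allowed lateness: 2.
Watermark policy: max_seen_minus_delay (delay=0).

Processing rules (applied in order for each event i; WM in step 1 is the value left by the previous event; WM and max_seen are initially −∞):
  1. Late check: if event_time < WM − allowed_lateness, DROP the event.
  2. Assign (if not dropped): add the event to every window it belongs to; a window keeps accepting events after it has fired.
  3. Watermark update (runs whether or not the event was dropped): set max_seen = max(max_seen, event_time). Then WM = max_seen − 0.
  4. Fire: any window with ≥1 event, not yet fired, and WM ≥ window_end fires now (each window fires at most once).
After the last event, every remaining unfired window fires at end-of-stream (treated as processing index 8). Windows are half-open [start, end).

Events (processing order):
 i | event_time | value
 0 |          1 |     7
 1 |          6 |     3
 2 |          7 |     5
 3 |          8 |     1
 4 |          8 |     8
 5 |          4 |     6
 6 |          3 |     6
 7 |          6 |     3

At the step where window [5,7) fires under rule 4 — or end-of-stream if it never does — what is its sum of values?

i=0 t=1 v=7: → [1,3),[0,2); WM=1
i=1 t=6 v=3: → [6,8),[5,7); WM=6; [0,2) fires=7 [1,3) fires=7
i=2 t=7 v=5: → [7,9),[6,8); WM=7; [5,7) fires=3
i=3 t=8 v=1: → [8,10),[7,9); WM=8; [6,8) fires=8
i=4 t=8 v=8: → [8,10),[7,9); WM=8
i=5 t=4 v=6: DROP (t<8-2); WM=8
i=6 t=3 v=6: DROP (t<8-2); WM=8
i=7 t=6 v=3: → [6,8),[5,7); WM=8

3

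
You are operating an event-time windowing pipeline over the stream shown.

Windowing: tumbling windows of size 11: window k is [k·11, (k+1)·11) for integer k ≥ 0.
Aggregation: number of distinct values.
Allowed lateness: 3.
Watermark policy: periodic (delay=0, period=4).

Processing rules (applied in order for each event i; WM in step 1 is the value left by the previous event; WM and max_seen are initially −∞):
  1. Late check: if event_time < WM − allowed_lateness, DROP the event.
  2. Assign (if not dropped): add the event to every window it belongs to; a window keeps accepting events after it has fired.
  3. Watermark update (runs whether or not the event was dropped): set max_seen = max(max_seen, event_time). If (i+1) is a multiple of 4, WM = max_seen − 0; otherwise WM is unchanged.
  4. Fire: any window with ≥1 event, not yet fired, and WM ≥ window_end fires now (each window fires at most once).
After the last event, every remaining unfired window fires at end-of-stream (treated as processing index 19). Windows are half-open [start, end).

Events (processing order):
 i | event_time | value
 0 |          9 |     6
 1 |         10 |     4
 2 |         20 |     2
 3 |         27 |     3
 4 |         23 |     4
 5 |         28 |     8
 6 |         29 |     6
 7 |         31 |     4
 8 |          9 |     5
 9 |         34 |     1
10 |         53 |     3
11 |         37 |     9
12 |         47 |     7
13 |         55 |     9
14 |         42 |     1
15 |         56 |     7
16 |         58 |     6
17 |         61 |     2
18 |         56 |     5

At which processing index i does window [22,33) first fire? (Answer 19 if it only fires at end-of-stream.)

i=0 t=9 v=6: → [0,11); WM=−∞
i=1 t=10 v=4: → [0,11); WM=−∞
i=2 t=20 v=2: → [11,22); WM=−∞
i=3 t=27 v=3: → [22,33); WM=27; [0,11) fires=2 [11,22) fires=1
i=4 t=23 v=4: DROP (t<27-3); WM=27
i=5 t=28 v=8: → [22,33); WM=27
i=6 t=29 v=6: → [22,33); WM=27
i=7 t=31 v=4: → [22,33); WM=31
i=8 t=9 v=5: DROP (t<31-3); WM=31
i=9 t=34 v=1: → [33,44); WM=31
i=10 t=53 v=3: → [44,55); WM=31
i=11 t=37 v=9: → [33,44); WM=53; [22,33) fires=4 [33,44) fires=2
i=12 t=47 v=7: DROP (t<53-3); WM=53
i=13 t=55 v=9: → [55,66); WM=53
i=14 t=42 v=1: DROP (t<53-3); WM=53
i=15 t=56 v=7: → [55,66); WM=56; [44,55) fires=1
i=16 t=58 v=6: → [55,66); WM=56
i=17 t=61 v=2: → [55,66); WM=56
i=18 t=56 v=5: → [55,66); WM=56

11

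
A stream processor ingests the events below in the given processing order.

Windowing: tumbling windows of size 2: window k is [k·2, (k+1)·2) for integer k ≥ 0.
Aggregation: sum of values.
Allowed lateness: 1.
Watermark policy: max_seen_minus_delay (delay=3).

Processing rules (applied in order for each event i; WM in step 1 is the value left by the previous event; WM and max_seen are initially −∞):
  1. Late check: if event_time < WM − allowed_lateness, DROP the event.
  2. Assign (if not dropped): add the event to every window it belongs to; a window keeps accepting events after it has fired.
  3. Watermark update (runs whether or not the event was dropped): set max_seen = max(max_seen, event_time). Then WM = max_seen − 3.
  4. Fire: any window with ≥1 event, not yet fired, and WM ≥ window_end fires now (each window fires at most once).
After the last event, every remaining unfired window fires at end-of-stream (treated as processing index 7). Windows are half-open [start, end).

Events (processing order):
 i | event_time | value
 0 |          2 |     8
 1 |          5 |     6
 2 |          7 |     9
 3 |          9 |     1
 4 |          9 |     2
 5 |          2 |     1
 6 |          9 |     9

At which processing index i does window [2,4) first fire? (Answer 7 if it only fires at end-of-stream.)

i=0 t=2 v=8: → [2,4); WM=-1
i=1 t=5 v=6: → [4,6); WM=2
i=2 t=7 v=9: → [6,8); WM=4; [2,4) fires=8
i=3 t=9 v=1: → [8,10); WM=6; [4,6) fires=6
i=4 t=9 v=2: → [8,10); WM=6
i=5 t=2 v=1: DROP (t<6-1); WM=6
i=6 t=9 v=9: → [8,10); WM=6

2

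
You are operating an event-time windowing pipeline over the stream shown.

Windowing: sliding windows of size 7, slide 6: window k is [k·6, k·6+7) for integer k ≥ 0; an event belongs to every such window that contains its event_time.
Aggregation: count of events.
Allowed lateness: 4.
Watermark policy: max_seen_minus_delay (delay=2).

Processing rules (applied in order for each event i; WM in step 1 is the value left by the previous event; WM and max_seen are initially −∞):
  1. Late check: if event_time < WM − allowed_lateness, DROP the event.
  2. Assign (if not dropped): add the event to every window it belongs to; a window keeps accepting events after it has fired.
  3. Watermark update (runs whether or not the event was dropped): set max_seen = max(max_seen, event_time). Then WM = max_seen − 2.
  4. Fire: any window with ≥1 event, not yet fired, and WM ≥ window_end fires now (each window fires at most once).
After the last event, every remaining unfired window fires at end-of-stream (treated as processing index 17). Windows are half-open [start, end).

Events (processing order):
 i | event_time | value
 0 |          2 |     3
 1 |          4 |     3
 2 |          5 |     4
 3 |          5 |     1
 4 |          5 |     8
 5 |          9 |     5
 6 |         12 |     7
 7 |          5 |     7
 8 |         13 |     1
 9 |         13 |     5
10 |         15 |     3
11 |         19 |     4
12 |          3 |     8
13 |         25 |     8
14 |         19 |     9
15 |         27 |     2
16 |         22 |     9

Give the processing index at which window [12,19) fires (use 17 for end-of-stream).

i=0 t=2 v=3: → [0,7); WM=0
i=1 t=4 v=3: → [0,7); WM=2
i=2 t=5 v=4: → [0,7); WM=3
i=3 t=5 v=1: → [0,7); WM=3
i=4 t=5 v=8: → [0,7); WM=3
i=5 t=9 v=5: → [6,13); WM=7; [0,7) fires=5
i=6 t=12 v=7: → [12,19),[6,13); WM=10
i=7 t=5 v=7: DROP (t<10-4); WM=10
i=8 t=13 v=1: → [12,19); WM=11
i=9 t=13 v=5: → [12,19); WM=11
i=10 t=15 v=3: → [12,19); WM=13; [6,13) fires=2
i=11 t=19 v=4: → [18,25); WM=17
i=12 t=3 v=8: DROP (t<17-4); WM=17
i=13 t=25 v=8: → [24,31); WM=23; [12,19) fires=4
i=14 t=19 v=9: → [18,25); WM=23
i=15 t=27 v=2: → [24,31); WM=25; [18,25) fires=2
i=16 t=22 v=9: → [18,25); WM=25

13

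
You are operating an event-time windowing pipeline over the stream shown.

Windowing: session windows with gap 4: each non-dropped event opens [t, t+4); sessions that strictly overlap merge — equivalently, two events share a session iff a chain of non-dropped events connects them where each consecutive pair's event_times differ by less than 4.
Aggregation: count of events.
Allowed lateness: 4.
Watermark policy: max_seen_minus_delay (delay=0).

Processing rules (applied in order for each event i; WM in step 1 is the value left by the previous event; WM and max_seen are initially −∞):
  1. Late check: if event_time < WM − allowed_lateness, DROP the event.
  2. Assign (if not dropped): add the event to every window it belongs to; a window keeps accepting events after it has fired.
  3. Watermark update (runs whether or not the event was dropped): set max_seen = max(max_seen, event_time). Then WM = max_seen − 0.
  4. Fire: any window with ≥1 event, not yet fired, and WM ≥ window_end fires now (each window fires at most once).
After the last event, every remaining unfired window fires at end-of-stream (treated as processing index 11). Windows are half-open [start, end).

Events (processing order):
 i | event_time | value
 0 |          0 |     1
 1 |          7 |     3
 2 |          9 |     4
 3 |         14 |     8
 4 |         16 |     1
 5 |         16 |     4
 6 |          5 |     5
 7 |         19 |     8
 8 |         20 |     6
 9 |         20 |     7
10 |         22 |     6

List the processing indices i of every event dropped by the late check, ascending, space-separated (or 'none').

6

i=0 t=0 v=1: → [0,4); WM=0
i=1 t=7 v=3: → [7,11); WM=7
i=2 t=9 v=4: → [7,13); WM=9
i=3 t=14 v=8: → [14,18); WM=14
i=4 t=16 v=1: → [14,20); WM=16
i=5 t=16 v=4: → [14,20); WM=16
i=6 t=5 v=5: DROP (t<16-4); WM=16
i=7 t=19 v=8: → [14,23); WM=19
i=8 t=20 v=6: → [14,24); WM=20
i=9 t=20 v=7: → [14,24); WM=20
i=10 t=22 v=6: → [14,26); WM=22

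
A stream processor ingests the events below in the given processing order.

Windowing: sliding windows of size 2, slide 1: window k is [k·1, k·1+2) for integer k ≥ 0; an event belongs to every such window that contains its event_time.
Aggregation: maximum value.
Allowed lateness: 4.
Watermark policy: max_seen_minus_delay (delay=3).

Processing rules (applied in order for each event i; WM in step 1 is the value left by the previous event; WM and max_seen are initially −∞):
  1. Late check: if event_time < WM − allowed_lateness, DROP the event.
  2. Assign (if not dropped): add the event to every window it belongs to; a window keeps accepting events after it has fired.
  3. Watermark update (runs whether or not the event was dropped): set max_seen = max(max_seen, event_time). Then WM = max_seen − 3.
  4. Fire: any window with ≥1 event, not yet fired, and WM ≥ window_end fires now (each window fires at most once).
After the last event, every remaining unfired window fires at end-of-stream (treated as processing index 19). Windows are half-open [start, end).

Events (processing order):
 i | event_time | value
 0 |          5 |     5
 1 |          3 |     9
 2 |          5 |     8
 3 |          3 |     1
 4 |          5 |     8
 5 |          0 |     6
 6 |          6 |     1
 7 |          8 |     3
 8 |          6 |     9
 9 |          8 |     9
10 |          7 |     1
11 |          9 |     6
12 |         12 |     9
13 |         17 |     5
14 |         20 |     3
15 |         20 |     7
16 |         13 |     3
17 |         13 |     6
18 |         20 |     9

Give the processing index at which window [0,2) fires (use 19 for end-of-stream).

i=0 t=5 v=5: → [5,7),[4,6); WM=2
i=1 t=3 v=9: → [3,5),[2,4); WM=2
i=2 t=5 v=8: → [5,7),[4,6); WM=2
i=3 t=3 v=1: → [3,5),[2,4); WM=2
i=4 t=5 v=8: → [5,7),[4,6); WM=2
i=5 t=0 v=6: → [0,2); WM=2; [0,2) fires=6
i=6 t=6 v=1: → [6,8),[5,7); WM=3
i=7 t=8 v=3: → [8,10),[7,9); WM=5; [2,4) fires=9 [3,5) fires=9
i=8 t=6 v=9: → [6,8),[5,7); WM=5
i=9 t=8 v=9: → [8,10),[7,9); WM=5
i=10 t=7 v=1: → [7,9),[6,8); WM=5
i=11 t=9 v=6: → [9,11),[8,10); WM=6; [4,6) fires=8
i=12 t=12 v=9: → [12,14),[11,13); WM=9; [5,7) fires=9 [6,8) fires=9 [7,9) fires=9
i=13 t=17 v=5: → [17,19),[16,18); WM=14; [8,10) fires=9 [9,11) fires=6 [11,13) fires=9 [12,14) fires=9
i=14 t=20 v=3: → [20,22),[19,21); WM=17
i=15 t=20 v=7: → [20,22),[19,21); WM=17
i=16 t=13 v=3: → [13,15),[12,14); WM=17; [13,15) fires=3
i=17 t=13 v=6: → [13,15),[12,14); WM=17
i=18 t=20 v=9: → [20,22),[19,21); WM=17

5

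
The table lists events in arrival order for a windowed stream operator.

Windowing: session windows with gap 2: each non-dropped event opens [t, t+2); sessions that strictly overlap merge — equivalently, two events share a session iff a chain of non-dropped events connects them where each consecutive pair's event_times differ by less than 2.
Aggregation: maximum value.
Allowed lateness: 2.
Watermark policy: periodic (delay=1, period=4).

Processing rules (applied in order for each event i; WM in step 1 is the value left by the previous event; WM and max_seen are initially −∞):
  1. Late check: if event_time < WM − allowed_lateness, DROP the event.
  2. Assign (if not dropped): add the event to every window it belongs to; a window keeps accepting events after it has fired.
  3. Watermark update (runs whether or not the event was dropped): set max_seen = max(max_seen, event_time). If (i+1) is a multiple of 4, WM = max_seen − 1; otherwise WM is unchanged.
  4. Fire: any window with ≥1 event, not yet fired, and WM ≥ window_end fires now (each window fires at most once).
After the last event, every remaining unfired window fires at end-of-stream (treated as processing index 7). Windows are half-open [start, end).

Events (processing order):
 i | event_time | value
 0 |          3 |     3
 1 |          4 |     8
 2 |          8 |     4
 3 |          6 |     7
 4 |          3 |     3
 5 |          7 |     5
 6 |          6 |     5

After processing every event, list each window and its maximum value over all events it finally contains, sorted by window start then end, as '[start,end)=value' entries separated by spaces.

i=0 t=3 v=3: → [3,5); WM=−∞
i=1 t=4 v=8: → [3,6); WM=−∞
i=2 t=8 v=4: → [8,10); WM=−∞
i=3 t=6 v=7: → [6,8); WM=7
i=4 t=3 v=3: DROP (t<7-2); WM=7
i=5 t=7 v=5: → [6,10); WM=7
i=6 t=6 v=5: → [6,10); WM=7

[3,6)=8 [6,10)=7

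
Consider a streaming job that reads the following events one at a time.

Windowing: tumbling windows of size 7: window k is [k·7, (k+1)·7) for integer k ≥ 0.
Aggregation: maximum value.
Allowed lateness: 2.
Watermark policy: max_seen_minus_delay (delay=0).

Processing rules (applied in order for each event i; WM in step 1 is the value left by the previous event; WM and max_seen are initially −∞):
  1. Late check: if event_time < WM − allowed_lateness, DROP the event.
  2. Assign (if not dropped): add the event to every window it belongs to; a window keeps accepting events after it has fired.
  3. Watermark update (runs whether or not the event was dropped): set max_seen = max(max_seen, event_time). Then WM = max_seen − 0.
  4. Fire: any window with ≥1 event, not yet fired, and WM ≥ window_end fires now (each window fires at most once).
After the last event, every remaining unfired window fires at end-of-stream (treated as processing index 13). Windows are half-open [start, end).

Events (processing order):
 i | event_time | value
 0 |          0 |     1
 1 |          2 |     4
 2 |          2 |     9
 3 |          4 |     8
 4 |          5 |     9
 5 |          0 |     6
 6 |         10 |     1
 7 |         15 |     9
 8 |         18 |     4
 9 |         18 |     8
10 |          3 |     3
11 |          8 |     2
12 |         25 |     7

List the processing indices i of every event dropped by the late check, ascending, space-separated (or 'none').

5 10 11

i=0 t=0 v=1: → [0,7); WM=0
i=1 t=2 v=4: → [0,7); WM=2
i=2 t=2 v=9: → [0,7); WM=2
i=3 t=4 v=8: → [0,7); WM=4
i=4 t=5 v=9: → [0,7); WM=5
i=5 t=0 v=6: DROP (t<5-2); WM=5
i=6 t=10 v=1: → [7,14); WM=10; [0,7) fires=9
i=7 t=15 v=9: → [14,21); WM=15; [7,14) fires=1
i=8 t=18 v=4: → [14,21); WM=18
i=9 t=18 v=8: → [14,21); WM=18
i=10 t=3 v=3: DROP (t<18-2); WM=18
i=11 t=8 v=2: DROP (t<18-2); WM=18
i=12 t=25 v=7: → [21,28); WM=25; [14,21) fires=9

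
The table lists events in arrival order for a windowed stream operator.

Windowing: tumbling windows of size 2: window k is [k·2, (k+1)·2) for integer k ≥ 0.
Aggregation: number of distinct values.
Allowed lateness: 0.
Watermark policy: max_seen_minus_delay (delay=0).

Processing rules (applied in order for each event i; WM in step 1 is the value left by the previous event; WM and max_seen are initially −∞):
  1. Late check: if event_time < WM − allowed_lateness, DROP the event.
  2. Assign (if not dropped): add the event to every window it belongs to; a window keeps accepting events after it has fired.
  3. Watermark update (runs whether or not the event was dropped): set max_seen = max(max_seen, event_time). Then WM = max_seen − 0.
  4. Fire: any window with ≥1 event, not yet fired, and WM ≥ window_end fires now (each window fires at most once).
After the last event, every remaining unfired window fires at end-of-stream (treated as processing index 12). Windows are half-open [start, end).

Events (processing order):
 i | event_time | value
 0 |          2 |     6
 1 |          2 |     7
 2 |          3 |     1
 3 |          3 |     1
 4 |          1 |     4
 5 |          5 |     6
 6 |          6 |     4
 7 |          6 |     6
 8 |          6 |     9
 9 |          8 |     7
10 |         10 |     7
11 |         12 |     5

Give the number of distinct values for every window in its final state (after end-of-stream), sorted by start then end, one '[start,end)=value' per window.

[2,4)=3 [4,6)=1 [6,8)=3 [8,10)=1 [10,12)=1 [12,14)=1

i=0 t=2 v=6: → [2,4); WM=2
i=1 t=2 v=7: → [2,4); WM=2
i=2 t=3 v=1: → [2,4); WM=3
i=3 t=3 v=1: → [2,4); WM=3
i=4 t=1 v=4: DROP (t<3-0); WM=3
i=5 t=5 v=6: → [4,6); WM=5; [2,4) fires=3
i=6 t=6 v=4: → [6,8); WM=6; [4,6) fires=1
i=7 t=6 v=6: → [6,8); WM=6
i=8 t=6 v=9: → [6,8); WM=6
i=9 t=8 v=7: → [8,10); WM=8; [6,8) fires=3
i=10 t=10 v=7: → [10,12); WM=10; [8,10) fires=1
i=11 t=12 v=5: → [12,14); WM=12; [10,12) fires=1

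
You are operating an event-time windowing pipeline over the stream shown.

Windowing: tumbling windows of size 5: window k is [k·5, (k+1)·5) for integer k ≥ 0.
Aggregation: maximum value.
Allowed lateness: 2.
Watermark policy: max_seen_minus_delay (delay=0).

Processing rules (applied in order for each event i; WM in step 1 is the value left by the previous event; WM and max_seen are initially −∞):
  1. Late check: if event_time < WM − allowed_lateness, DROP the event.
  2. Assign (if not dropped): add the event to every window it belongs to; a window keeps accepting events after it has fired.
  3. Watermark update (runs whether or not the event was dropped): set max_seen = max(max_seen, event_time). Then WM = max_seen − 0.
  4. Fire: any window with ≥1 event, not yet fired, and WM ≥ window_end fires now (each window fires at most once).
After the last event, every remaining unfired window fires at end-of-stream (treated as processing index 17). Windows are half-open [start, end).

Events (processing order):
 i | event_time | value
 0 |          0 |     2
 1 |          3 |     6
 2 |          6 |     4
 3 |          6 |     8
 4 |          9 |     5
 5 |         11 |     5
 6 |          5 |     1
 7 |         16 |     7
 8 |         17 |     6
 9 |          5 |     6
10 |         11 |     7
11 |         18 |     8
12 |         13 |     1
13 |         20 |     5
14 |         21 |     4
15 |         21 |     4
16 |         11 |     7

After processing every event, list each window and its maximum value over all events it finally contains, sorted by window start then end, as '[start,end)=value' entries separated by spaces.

i=0 t=0 v=2: → [0,5); WM=0
i=1 t=3 v=6: → [0,5); WM=3
i=2 t=6 v=4: → [5,10); WM=6; [0,5) fires=6
i=3 t=6 v=8: → [5,10); WM=6
i=4 t=9 v=5: → [5,10); WM=9
i=5 t=11 v=5: → [10,15); WM=11; [5,10) fires=8
i=6 t=5 v=1: DROP (t<11-2); WM=11
i=7 t=16 v=7: → [15,20); WM=16; [10,15) fires=5
i=8 t=17 v=6: → [15,20); WM=17
i=9 t=5 v=6: DROP (t<17-2); WM=17
i=10 t=11 v=7: DROP (t<17-2); WM=17
i=11 t=18 v=8: → [15,20); WM=18
i=12 t=13 v=1: DROP (t<18-2); WM=18
i=13 t=20 v=5: → [20,25); WM=20; [15,20) fires=8
i=14 t=21 v=4: → [20,25); WM=21
i=15 t=21 v=4: → [20,25); WM=21
i=16 t=11 v=7: DROP (t<21-2); WM=21

[0,5)=6 [5,10)=8 [10,15)=5 [15,20)=8 [20,25)=5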